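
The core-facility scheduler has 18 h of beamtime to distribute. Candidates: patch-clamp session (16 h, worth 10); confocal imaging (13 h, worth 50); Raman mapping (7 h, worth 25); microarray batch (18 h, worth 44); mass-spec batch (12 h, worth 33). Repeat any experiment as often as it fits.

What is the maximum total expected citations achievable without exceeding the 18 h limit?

By expected citations per h: confocal imaging 3.85, Raman mapping 3.57, mass-spec batch 2.75, microarray batch 2.44 lead.
The ratio ordering already packs tightly: confocal imaging, 13 h, 50.

50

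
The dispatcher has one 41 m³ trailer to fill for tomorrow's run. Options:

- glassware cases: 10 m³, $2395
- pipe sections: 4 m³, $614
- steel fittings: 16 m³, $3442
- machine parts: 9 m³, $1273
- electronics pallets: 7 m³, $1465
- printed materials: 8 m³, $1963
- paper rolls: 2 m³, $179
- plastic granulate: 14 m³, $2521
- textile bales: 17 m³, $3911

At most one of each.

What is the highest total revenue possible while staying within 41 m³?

9316

Greedy by ratio would take glassware cases + pipe sections + printed materials + paper rolls + textile bales: 41 m³ used, total 9062.
Dropping glassware cases and pipe sections and paper rolls frees 16 m³; slotting in steel fittings (16 m³) lifts the total to 9316 at 41 m³.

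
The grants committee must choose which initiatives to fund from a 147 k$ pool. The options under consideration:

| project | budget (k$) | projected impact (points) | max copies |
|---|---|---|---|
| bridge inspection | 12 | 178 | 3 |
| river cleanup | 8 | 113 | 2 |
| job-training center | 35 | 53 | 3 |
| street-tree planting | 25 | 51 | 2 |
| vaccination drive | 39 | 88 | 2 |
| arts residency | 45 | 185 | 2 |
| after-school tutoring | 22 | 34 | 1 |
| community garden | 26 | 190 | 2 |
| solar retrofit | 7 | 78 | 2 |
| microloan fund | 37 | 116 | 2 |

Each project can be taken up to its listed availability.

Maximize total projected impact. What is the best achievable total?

1347

3×bridge inspection + 2×river cleanup + street-tree planting + 2×community garden + 2×solar retrofit uses 143 of the 147 k$ and totals 1347.
Nothing else within 147 k$ beats 1347.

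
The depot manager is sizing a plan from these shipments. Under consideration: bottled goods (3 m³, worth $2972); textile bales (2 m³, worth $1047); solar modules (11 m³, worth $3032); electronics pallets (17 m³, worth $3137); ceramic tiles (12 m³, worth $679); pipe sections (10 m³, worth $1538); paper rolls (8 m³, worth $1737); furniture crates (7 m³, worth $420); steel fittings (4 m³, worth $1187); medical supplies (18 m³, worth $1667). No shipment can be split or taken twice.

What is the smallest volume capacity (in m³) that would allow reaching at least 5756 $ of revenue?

13

Need the lightest bundle worth ≥ 5756.
bottled goods + textile bales + paper rolls reaches 5756 using 13 m³.
Below 13 m³ the best achievable stays under 5756.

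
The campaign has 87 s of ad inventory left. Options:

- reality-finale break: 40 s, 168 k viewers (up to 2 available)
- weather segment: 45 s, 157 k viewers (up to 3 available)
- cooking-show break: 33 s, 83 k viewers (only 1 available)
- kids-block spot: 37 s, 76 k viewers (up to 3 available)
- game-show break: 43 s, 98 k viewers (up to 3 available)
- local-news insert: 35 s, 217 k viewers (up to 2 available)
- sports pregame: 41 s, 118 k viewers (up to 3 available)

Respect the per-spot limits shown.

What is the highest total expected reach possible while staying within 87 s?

434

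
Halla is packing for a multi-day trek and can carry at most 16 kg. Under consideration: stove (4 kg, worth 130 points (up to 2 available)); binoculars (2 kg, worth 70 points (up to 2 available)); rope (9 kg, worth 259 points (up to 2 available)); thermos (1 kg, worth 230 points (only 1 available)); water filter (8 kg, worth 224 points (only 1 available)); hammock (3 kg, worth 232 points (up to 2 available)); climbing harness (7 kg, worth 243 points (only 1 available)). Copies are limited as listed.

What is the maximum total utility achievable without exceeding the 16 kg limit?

By utility per kg: thermos 230.00, hammock 77.33, binoculars 35.00, climbing harness 34.71 lead.
A density-first pass picks stove + 2×binoculars + thermos + 2×hammock — 964 at 15 kg.
Dropping stove and binoculars frees 6 kg; slotting in climbing harness (7 kg) lifts the total to 1007 at 16 kg.
Every other selection either busts 16 kg or exceeds an availability limit or fails to beat 1007.

1007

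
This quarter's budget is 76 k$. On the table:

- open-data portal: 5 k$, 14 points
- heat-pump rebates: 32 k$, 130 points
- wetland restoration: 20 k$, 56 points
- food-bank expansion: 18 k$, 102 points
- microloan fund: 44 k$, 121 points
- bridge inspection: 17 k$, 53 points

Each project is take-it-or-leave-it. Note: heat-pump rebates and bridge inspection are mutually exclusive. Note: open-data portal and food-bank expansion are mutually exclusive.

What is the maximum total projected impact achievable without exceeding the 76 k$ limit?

288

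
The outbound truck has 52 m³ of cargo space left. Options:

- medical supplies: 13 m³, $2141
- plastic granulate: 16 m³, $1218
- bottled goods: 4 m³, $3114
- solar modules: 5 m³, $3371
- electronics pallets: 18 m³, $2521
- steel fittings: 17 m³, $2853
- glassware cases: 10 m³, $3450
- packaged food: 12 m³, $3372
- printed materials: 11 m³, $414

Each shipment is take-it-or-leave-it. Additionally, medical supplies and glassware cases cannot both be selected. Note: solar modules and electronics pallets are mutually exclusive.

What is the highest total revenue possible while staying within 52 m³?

16160

Ranking by ratio (revenue/m³): bottled goods 778.50, solar modules 674.20, glassware cases 345.00, packaged food 281.00.
The ratio ordering already packs tightly: bottled goods + solar modules + steel fittings + glassware cases + packaged food, 48 m³, 16160.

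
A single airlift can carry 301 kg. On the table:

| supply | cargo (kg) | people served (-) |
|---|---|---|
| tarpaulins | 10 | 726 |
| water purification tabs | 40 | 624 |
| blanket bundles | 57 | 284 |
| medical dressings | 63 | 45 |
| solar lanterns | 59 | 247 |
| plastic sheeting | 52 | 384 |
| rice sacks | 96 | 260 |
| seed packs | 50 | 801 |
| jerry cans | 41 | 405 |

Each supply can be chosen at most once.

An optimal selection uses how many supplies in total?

6

Best achievable people served is 3224.
One optimal bundle: tarpaulins + water purification tabs + blanket bundles + plastic sheeting + seed packs + jerry cans (250 kg).
Every optimal selection uses 6 supplies.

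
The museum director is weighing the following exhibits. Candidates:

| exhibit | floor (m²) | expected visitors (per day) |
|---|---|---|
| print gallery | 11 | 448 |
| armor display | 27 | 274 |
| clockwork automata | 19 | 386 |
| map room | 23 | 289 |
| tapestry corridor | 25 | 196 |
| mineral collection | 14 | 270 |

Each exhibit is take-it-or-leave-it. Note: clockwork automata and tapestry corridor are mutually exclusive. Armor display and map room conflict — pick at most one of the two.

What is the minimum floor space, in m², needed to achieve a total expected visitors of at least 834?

30

Need the lightest bundle worth ≥ 834.
print gallery + clockwork automata: 834 expected visitors at 30 m².
Below 30 m² the best achievable stays under 834.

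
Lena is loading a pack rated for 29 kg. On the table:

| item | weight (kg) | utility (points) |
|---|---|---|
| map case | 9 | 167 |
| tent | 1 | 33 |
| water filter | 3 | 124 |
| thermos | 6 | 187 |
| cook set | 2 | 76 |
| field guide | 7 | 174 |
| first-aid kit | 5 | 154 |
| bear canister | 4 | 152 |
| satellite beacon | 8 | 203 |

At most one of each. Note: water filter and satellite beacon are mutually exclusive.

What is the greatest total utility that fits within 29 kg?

By utility per kg: water filter 41.33, cook set 38.00, bear canister 38.00 lead.
Best packing: tent + water filter + thermos + cook set + field guide + first-aid kit + bear canister — 28 kg, 900 total.
An exhaustive check of the 512 subsets confirms 900.

900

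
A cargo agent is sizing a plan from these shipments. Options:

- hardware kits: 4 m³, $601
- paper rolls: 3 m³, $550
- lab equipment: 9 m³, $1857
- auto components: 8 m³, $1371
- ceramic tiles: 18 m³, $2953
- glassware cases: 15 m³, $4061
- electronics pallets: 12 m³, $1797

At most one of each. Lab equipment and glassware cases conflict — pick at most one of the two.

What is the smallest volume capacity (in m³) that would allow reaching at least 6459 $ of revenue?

Need the lightest bundle worth ≥ 6459.
hardware kits + paper rolls + auto components + glassware cases: 6583 revenue at 30 m³.
Below 30 m³ the best achievable stays under 6459.

30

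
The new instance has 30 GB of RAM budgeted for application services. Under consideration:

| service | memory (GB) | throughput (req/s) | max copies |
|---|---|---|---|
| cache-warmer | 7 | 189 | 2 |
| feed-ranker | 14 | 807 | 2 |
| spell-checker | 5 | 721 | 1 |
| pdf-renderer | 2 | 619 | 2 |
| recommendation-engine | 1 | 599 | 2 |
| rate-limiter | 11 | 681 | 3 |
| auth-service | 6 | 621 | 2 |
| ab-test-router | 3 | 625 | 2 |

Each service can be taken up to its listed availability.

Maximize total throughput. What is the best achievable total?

5649

Taking spell-checker + 2×pdf-renderer + 2×recommendation-engine + 2×auth-service + 2×ab-test-router: 29 GB used, 5649 in throughput.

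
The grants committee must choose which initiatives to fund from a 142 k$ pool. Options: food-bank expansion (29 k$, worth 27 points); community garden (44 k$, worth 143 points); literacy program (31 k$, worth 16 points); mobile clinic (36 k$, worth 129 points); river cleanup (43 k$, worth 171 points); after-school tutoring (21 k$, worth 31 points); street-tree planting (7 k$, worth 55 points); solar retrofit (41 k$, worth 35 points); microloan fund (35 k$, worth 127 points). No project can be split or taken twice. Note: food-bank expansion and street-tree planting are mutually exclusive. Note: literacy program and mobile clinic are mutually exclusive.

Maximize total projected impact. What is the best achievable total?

513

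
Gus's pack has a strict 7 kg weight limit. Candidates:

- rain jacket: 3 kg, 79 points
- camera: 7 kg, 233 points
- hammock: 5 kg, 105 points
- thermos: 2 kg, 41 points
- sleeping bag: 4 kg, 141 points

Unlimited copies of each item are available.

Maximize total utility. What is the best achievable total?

Density check — sleeping bag 35.25, camera 33.29, rain jacket 26.33 are the best per kg.
Greedy by ratio would take rain jacket + sleeping bag: 7 kg used, total 220.
The 7 kg tied up in rain jacket and sleeping bag is better spent on camera — total rises to 233 (7 kg).

233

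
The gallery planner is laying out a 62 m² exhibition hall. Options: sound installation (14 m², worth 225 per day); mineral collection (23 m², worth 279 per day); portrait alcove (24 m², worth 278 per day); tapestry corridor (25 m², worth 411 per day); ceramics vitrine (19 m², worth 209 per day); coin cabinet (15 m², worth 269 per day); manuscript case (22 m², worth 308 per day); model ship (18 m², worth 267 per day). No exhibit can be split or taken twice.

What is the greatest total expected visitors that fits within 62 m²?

A density-first pass picks sound installation + tapestry corridor + coin cabinet — 905 at 54 m².
Replace sound installation with manuscript case: the trade gains 83 net, giving 988 at 62 m².
Next best is tapestry corridor + coin cabinet + model ship at 947 (58 m²) — short by 41.

988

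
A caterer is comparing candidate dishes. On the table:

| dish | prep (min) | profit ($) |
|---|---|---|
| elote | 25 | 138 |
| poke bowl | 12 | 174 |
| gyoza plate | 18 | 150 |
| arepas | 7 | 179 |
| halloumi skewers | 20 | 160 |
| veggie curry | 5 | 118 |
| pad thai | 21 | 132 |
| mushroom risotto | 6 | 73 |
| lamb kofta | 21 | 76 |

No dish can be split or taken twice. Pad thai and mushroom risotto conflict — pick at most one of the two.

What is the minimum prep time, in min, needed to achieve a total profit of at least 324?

Need the lightest bundle worth ≥ 324.
Taking arepas + veggie curry + mushroom risotto gives 370 (≥ 324) for 18 min.
Below 18 min the best achievable stays under 324.

18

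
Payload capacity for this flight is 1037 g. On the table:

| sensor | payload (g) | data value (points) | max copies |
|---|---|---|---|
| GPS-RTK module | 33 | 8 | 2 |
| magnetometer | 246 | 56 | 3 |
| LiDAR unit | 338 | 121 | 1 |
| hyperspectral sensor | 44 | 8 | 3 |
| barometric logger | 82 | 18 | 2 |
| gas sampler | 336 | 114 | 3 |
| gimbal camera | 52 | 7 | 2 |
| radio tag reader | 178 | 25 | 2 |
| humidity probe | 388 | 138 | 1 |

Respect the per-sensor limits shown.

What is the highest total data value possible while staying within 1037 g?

Ranking by ratio (data value/g): LiDAR unit 0.36, humidity probe 0.36, gas sampler 0.34, GPS-RTK module 0.24.
The ratio heuristic lands on 2×GPS-RTK module + LiDAR unit + hyperspectral sensor + 2×barometric logger + humidity probe (319) but leaves 37 g idle.
A better packing is LiDAR unit + 2×gas sampler: 1010 g, total 349.

349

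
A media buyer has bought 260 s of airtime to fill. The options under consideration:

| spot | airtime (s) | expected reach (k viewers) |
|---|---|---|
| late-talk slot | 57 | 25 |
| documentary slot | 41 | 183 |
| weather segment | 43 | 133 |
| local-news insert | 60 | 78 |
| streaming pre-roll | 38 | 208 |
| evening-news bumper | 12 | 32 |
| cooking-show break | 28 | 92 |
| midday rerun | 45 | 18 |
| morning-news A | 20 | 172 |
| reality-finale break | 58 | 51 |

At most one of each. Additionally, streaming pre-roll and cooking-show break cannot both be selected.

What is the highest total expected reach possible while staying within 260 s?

Ranking by ratio (expected reach/s): morning-news A 8.60, streaming pre-roll 5.47, documentary slot 4.46, cooking-show break 3.29.
Taking documentary slot + weather segment + local-news insert + streaming pre-roll + morning-news A + reality-finale break: 260 s used, 825 in expected reach.
Runner-up documentary slot + weather segment + local-news insert + streaming pre-roll + evening-news bumper + midday rerun + morning-news A tops out at 824.

825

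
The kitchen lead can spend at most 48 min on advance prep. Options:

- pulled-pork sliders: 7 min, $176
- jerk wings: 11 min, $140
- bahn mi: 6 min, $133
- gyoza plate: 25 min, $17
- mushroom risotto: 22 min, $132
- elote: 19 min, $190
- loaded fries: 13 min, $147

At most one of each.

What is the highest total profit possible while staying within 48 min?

646

Density check — pulled-pork sliders 25.14, bahn mi 22.17, jerk wings 12.73, loaded fries 11.31 are the best per min.
The ratio heuristic lands on pulled-pork sliders + jerk wings + bahn mi + loaded fries (596) but leaves 11 min idle.
The 11 min tied up in jerk wings is better spent on elote — total rises to 646 (45 min).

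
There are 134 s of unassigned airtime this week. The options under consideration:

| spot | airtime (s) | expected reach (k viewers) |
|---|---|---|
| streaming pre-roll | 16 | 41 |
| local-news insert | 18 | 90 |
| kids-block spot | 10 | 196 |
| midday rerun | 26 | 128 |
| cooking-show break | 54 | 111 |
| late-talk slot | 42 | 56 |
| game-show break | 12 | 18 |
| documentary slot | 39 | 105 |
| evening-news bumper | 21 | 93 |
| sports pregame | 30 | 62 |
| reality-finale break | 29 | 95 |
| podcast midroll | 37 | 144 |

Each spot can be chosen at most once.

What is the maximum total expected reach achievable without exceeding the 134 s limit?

692

Density check — kids-block spot 19.60, local-news insert 5.00, midday rerun 4.92, evening-news bumper 4.43 are the best per s.
The ratio ordering already packs tightly: streaming pre-roll + local-news insert + kids-block spot + midday rerun + evening-news bumper + podcast midroll, 128 s, 692.
Next best is local-news insert + kids-block spot + midday rerun + game-show break + reality-finale break + podcast midroll at 671 (132 s) — short by 21.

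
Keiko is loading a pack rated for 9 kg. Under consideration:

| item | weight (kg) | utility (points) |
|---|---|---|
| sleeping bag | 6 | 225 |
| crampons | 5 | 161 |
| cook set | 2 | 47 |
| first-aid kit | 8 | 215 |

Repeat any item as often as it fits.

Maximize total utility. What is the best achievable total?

The ratio ordering already packs tightly: sleeping bag + cook set, 8 kg, 272.
Every other selection either busts 9 kg or fails to beat 272.

272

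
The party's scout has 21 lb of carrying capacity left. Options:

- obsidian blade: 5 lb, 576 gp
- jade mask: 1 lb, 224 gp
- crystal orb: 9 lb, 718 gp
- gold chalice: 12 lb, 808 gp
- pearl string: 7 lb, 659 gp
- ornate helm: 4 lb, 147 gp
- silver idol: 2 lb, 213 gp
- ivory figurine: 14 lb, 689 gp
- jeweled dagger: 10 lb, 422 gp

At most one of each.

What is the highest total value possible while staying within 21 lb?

1953

Greedy by ratio would take obsidian blade + jade mask + pearl string + ornate helm + silver idol: 19 lb used, total 1819.
The 7 lb tied up in jade mask and ornate helm and silver idol is better spent on crystal orb — total rises to 1953 (21 lb).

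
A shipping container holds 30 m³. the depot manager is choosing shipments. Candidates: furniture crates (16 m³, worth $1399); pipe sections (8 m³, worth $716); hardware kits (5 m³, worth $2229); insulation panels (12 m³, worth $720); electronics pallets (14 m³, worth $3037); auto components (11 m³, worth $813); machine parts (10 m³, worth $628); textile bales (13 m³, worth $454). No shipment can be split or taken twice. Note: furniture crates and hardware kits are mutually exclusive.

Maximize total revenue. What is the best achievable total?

Filling by ratio: pipe sections + hardware kits + electronics pallets for 5982, with 3 m³ left unused.
Replace pipe sections with auto components: the trade gains 97 net, giving 6079 at 30 m³.
The closest alternative, pipe sections + hardware kits + electronics pallets, reaches only 5982.

6079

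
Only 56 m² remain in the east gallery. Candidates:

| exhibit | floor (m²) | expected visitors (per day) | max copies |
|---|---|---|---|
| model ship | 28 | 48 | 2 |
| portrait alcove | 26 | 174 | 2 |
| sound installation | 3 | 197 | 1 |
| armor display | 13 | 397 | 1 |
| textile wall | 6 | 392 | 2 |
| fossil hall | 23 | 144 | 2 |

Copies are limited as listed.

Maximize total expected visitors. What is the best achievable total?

By expected visitors per m²: sound installation 65.67, textile wall 65.33, armor display 30.54 lead.
Portrait alcove + sound installation + armor display + 2×textile wall uses 54 of the 56 m² and totals 1552.
That's the maximum — no swap from here does better than 1552.

1552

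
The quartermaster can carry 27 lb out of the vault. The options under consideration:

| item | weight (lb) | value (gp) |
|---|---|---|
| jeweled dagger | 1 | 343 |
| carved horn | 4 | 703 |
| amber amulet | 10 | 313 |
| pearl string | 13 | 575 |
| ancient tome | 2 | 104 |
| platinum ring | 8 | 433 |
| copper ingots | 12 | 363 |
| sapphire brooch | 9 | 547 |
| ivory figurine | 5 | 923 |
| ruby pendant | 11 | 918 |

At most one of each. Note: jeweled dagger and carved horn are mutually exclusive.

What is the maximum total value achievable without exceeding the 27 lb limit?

2731

Taking jeweled dagger + sapphire brooch + ivory figurine + ruby pendant: 26 lb used, 2731 in value.
Runner-up jeweled dagger + ancient tome + platinum ring + ivory figurine + ruby pendant tops out at 2721.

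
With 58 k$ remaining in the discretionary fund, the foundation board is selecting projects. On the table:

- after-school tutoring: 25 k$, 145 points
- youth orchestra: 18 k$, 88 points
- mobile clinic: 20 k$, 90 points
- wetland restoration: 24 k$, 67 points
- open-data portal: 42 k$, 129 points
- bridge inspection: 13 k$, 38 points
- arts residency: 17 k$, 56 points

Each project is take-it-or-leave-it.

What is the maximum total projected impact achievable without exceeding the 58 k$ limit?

The ratio heuristic lands on after-school tutoring + youth orchestra + bridge inspection (271) but leaves 2 k$ idle.
Dropping youth orchestra frees 18 k$; slotting in mobile clinic (20 k$) lifts the total to 273 at 58 k$.
That's the maximum — no swap from here does better than 273.

273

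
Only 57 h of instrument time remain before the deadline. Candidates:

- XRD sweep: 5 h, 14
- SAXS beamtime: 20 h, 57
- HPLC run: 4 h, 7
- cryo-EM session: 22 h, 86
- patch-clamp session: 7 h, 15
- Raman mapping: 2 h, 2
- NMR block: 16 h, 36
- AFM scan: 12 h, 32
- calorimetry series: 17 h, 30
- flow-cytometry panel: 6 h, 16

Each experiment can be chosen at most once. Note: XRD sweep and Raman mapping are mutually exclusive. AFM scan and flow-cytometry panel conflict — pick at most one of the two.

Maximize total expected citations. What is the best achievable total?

By expected citations per h: cryo-EM session 3.91, SAXS beamtime 2.85, XRD sweep 2.80 lead.
Taking XRD sweep + SAXS beamtime + HPLC run + cryo-EM session + flow-cytometry panel: 57 h used, 180 in expected citations.

180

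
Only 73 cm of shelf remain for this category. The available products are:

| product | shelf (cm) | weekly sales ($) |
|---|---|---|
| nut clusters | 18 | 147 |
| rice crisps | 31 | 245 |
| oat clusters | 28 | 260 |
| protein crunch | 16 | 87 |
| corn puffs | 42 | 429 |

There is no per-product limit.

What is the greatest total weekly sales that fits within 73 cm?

Ranking by ratio (weekly sales/cm): corn puffs 10.21, oat clusters 9.29, nut clusters 8.17, rice crisps 7.90.
Best packing: oat clusters + corn puffs — 70 cm, 689 total.

689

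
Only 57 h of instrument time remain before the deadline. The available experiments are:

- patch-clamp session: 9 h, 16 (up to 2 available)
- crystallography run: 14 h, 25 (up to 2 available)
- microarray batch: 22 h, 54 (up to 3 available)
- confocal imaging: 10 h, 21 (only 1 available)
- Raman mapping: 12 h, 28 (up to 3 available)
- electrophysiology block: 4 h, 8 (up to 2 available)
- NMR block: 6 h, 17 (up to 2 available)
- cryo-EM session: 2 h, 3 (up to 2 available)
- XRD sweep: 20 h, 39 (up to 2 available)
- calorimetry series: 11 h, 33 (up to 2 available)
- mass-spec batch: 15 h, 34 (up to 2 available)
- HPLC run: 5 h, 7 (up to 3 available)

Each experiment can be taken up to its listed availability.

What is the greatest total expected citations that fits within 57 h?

By expected citations per h: calorimetry series 3.00, NMR block 2.83, microarray batch 2.45, Raman mapping 2.33 lead.
Best packing: microarray batch + 2×NMR block + 2×calorimetry series — 56 h, 154 total.
Nothing else within 57 h beats 154.

154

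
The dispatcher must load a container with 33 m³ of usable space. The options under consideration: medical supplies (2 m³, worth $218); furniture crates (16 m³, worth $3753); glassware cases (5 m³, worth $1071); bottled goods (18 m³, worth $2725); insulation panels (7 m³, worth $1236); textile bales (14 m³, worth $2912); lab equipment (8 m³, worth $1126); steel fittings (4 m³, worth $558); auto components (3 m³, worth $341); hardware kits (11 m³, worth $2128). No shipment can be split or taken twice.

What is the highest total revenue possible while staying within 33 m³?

7006

Density check — furniture crates 234.56, glassware cases 214.20, textile bales 208.00 are the best per m³.
Filling by ratio: furniture crates + glassware cases + hardware kits for 6952, with 1 m³ left unused.
The 16 m³ tied up in glassware cases and hardware kits is better spent on textile bales + auto components — total rises to 7006 (33 m³).
Next best is furniture crates + glassware cases + hardware kits at 6952 (32 m³) — short by 54.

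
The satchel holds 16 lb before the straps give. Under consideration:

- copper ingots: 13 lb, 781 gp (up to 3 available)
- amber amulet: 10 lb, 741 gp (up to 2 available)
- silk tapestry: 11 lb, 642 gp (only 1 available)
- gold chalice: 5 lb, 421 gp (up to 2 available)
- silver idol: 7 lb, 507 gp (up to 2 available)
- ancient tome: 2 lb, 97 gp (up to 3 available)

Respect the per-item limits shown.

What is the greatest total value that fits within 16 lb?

1162

A density-first pass picks 2×gold chalice + 3×ancient tome — 1133 at 16 lb.
The 11 lb tied up in gold chalice and 3×ancient tome is better spent on amber amulet — total rises to 1162 (15 lb).
That's the maximum — no swap from here does better than 1162.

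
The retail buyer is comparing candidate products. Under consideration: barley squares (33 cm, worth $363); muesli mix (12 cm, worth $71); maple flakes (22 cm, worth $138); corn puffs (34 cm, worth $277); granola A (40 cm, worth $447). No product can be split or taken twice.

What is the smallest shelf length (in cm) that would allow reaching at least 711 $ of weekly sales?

Look for the lowest-shelf combination reaching 711.
barley squares + granola A reaches 810 using 73 cm.
Any bundle with less than 73 cm falls short of 711.

73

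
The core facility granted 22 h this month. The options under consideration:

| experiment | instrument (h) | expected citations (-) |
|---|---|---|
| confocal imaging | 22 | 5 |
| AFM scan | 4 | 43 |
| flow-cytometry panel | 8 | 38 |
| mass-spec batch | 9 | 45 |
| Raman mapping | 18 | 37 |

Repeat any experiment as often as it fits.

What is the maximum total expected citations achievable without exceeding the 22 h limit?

215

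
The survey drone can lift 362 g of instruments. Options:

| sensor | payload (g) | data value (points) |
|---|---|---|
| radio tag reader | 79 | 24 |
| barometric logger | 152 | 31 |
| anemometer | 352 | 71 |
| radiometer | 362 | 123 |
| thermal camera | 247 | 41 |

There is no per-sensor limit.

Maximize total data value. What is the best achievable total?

123

Best packing: radiometer — 362 g, 123 total.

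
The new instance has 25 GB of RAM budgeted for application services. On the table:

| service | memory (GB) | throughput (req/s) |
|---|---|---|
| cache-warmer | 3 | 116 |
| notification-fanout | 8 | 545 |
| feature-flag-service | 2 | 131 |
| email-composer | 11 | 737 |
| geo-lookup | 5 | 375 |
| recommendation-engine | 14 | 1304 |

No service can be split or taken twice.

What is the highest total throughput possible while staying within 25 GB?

2041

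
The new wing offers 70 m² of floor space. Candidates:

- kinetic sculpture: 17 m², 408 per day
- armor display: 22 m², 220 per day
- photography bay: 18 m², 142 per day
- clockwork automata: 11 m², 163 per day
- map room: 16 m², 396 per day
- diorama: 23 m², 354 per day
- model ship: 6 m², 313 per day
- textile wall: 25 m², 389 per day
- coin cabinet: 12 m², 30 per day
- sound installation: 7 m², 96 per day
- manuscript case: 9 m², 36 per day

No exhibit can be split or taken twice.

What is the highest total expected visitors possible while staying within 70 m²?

1567

Taking the top-ratio exhibits first gives kinetic sculpture + map room + model ship + textile wall for 1506 (64 m²).
Replace textile wall with diorama + sound installation: the trade gains 61 net, giving 1567 at 69 m².
Every other selection either busts 70 m² or fails to beat 1567.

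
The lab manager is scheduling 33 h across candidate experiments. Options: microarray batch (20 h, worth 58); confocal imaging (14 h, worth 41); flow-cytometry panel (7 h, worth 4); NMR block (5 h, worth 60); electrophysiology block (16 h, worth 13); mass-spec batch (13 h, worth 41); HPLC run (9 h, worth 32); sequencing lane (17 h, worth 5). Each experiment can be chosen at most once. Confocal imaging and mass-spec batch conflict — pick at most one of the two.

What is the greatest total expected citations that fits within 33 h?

133

Taking confocal imaging + NMR block + HPLC run: 28 h used, 133 in expected citations.
NMR block + mass-spec batch + HPLC run (27 h) also reaches 133 — a tie, but nothing goes higher.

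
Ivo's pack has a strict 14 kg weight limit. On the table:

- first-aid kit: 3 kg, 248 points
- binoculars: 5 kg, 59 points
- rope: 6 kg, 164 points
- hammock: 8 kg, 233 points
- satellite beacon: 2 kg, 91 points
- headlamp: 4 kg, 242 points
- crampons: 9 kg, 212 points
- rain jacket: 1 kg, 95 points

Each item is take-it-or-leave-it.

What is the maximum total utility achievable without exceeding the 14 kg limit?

Filling by ratio: first-aid kit + satellite beacon + headlamp + rain jacket for 676, with 4 kg left unused.
Dropping satellite beacon frees 2 kg; slotting in rope (6 kg) lifts the total to 749 at 14 kg.
Runner-up first-aid kit + satellite beacon + headlamp + rain jacket tops out at 676.

749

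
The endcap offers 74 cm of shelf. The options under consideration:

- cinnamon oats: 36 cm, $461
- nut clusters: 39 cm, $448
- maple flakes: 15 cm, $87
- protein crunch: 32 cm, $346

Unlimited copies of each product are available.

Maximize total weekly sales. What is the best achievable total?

2×cinnamon oats uses 72 of the 74 cm and totals 922.

922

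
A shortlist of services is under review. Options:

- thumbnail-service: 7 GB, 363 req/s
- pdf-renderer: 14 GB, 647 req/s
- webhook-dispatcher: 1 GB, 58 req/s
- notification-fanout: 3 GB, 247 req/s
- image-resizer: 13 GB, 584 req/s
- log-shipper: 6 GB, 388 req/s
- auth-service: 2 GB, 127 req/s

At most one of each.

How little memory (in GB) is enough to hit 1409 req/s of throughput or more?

Look for the lowest-memory combination reaching 1409.
pdf-renderer + notification-fanout + log-shipper + auth-service reaches 1409 using 25 GB.
No combination under 25 GB hits 1409.

25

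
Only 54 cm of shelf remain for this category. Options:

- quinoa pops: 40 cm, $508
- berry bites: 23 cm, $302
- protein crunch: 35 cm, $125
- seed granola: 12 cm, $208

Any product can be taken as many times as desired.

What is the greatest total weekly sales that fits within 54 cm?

832

Density check — seed granola 17.33, berry bites 13.13, quinoa pops 12.70 are the best per cm.
Best packing: 4×seed granola — 48 cm, 832 total.
The spare 6 cm is too small for any remaining product, and no exchange beats 832.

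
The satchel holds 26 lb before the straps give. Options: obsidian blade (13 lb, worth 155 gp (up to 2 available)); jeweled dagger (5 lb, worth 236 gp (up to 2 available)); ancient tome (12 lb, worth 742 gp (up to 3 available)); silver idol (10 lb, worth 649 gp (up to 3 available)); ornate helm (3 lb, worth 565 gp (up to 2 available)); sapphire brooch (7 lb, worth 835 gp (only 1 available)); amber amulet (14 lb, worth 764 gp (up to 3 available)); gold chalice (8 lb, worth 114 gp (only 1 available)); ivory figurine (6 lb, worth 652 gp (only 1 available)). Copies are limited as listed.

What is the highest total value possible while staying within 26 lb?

Ranking by ratio (value/lb): ornate helm 188.33, sapphire brooch 119.29, ivory figurine 108.67.
Taking jeweled dagger + 2×ornate helm + sapphire brooch + ivory figurine: 24 lb used, 2853 in value.
The spare 2 lb is too small for any remaining item, and no exchange beats 2853.

2853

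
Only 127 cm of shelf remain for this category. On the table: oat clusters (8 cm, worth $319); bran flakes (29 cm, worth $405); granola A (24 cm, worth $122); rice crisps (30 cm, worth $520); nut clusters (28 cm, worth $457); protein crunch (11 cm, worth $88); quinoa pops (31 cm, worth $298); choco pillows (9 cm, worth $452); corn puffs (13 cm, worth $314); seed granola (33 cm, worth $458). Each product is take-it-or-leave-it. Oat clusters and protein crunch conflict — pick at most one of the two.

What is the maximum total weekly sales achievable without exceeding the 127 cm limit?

A density-first pass picks oat clusters + bran flakes + rice crisps + nut clusters + choco pillows + corn puffs — 2467 at 117 cm.
Replace bran flakes with seed granola: the trade gains 53 net, giving 2520 at 121 cm.

2520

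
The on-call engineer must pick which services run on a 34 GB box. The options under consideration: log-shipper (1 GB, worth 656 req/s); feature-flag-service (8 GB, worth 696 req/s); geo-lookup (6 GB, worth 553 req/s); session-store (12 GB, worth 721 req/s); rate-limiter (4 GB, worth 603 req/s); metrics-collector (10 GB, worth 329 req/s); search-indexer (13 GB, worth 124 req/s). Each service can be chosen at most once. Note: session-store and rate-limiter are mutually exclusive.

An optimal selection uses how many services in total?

5

Best achievable throughput is 2837.
log-shipper + feature-flag-service + geo-lookup + rate-limiter + metrics-collector hits 2837 at 29 GB.
Any selection reaching 2837 contains exactly 5 services.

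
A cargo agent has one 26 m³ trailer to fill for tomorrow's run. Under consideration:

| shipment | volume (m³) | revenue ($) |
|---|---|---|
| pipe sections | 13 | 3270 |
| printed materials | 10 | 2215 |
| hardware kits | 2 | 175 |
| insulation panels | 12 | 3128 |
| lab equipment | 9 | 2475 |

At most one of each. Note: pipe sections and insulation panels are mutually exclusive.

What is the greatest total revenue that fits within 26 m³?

A density-first pass picks hardware kits + insulation panels + lab equipment — 5778 at 23 m³.
The 12 m³ tied up in insulation panels is better spent on pipe sections — total rises to 5920 (24 m³).
Next best is hardware kits + insulation panels + lab equipment at 5778 (23 m³) — short by 142.

5920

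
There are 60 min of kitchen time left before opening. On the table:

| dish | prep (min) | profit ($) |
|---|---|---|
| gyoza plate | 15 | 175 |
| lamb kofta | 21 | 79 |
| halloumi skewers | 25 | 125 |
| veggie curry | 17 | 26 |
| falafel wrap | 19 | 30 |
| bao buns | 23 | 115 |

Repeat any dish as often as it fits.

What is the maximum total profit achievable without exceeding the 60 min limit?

700

Density check — gyoza plate 11.67, halloumi skewers 5.00, bao buns 5.00, lamb kofta 3.76 are the best per min.
Best packing: 4×gyoza plate — 60 min, 700 total.
Every other selection either busts 60 min or fails to beat 700.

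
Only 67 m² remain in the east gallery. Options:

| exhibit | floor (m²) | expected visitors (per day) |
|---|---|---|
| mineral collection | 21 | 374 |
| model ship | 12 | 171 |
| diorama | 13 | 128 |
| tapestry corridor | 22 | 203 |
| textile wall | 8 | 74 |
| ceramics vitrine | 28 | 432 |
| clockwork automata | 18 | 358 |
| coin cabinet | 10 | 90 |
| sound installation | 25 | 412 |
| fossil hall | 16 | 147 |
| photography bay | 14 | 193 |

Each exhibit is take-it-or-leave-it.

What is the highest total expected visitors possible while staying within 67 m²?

1164

Ranking by ratio (expected visitors/m²): clockwork automata 19.89, mineral collection 17.81, sound installation 16.48.
Filling by ratio: mineral collection + clockwork automata + sound installation for 1144, with 3 m² left unused.
Replace sound installation with ceramics vitrine: the trade gains 20 net, giving 1164 at 67 m².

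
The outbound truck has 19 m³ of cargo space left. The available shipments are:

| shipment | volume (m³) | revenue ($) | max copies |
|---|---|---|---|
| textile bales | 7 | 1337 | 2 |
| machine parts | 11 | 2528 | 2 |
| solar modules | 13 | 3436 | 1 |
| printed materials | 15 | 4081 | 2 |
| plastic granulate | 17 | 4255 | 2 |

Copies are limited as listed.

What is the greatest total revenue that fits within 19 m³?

Greedy by ratio would take printed materials: 15 m³ used, total 4081.
Dropping printed materials frees 15 m³; slotting in plastic granulate (17 m³) lifts the total to 4255 at 17 m³.
The spare 2 m³ is too small for any remaining shipment, and no exchange beats 4255.

4255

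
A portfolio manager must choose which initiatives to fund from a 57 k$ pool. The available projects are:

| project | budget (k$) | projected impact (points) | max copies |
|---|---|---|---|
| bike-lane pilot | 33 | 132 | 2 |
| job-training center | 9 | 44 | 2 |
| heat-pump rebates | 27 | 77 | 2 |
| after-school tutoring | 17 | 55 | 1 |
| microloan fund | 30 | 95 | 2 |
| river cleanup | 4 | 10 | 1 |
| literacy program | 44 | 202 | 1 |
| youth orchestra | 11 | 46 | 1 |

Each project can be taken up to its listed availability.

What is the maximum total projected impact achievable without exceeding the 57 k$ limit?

256

A density-first pass picks 2×job-training center + after-school tutoring + river cleanup + youth orchestra — 199 at 50 k$.
Dropping job-training center and after-school tutoring and youth orchestra frees 37 k$; slotting in literacy program (44 k$) lifts the total to 256 at 57 k$.
Every other selection either busts 57 k$ or exceeds an availability limit or fails to beat 256.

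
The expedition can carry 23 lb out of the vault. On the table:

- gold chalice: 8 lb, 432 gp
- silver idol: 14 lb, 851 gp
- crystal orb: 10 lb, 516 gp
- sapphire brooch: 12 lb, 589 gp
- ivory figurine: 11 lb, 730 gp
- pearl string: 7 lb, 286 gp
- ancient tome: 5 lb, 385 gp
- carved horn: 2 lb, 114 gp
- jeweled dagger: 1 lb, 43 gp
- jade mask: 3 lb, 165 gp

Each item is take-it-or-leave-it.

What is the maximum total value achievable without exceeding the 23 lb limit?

1444

Taking the top-ratio items first gives ivory figurine + ancient tome + carved horn + jeweled dagger + jade mask for 1437 (22 lb).
The 13 lb tied up in ivory figurine and carved horn is better spent on silver idol — total rises to 1444 (23 lb).
The closest alternative, ivory figurine + ancient tome + carved horn + jeweled dagger + jade mask, reaches only 1437.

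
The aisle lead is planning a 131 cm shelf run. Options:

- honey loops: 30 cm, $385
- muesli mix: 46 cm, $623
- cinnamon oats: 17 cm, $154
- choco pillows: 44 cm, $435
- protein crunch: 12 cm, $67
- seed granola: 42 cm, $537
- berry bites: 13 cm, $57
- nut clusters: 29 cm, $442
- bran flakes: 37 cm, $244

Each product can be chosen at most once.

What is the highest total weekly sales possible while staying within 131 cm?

Greedy by ratio would take honey loops + muesli mix + cinnamon oats + nut clusters: 122 cm used, total 1604.
Replace honey loops and cinnamon oats with protein crunch + seed granola: the trade gains 65 net, giving 1669 at 129 cm.
An exhaustive check of the 512 subsets confirms 1669.

1669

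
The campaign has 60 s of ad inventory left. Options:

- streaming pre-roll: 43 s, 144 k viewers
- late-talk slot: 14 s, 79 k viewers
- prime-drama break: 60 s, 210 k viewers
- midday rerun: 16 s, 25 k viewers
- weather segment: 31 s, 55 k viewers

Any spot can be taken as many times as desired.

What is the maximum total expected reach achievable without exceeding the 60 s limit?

316

By expected reach per s: late-talk slot 5.64, prime-drama break 3.50, streaming pre-roll 3.35 lead.
The ratio ordering already packs tightly: 4×late-talk slot, 56 s, 316.
That's the maximum — no swap from here does better than 316.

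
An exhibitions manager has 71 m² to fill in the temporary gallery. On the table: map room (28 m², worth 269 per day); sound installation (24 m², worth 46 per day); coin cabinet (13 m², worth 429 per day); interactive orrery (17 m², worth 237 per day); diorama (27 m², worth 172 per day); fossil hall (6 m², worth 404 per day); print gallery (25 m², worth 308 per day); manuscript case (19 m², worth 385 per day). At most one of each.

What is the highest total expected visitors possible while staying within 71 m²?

Ranking by ratio (expected visitors/m²): fossil hall 67.33, coin cabinet 33.00, manuscript case 20.26, interactive orrery 13.94.
Taking the top-ratio exhibits first gives coin cabinet + interactive orrery + fossil hall + manuscript case for 1455 (55 m²).
Dropping interactive orrery frees 17 m²; slotting in print gallery (25 m²) lifts the total to 1526 at 63 m².
Runner-up map room + coin cabinet + fossil hall + manuscript case tops out at 1487.

1526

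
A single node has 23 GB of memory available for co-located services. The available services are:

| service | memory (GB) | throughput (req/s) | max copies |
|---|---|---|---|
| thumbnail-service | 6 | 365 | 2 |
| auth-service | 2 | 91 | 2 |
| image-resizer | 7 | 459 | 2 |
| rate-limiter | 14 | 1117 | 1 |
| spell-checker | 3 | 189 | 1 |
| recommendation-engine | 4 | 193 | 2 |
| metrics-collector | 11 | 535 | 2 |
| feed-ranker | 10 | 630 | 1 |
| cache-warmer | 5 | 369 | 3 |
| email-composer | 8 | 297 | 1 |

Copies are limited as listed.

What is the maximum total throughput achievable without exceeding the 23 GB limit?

1679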